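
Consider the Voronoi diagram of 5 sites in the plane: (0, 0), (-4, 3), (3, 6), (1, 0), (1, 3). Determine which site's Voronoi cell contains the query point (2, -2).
Nearest site = (1, 0)

The Voronoi cell of site s contains exactly those query points closer to s than to any other site. Compute squared distances from q = (2, -2) to each site:
  (1 − 2)² + (0 − -2)² = 5
  (0 − 2)² + (0 − -2)² = 8
  (1 − 2)² + (3 − -2)² = 26
  (-4 − 2)² + (3 − -2)² = 61
  (3 − 2)² + (6 − -2)² = 65
Minimum is attained by (1, 0), so q lies in its Voronoi cell.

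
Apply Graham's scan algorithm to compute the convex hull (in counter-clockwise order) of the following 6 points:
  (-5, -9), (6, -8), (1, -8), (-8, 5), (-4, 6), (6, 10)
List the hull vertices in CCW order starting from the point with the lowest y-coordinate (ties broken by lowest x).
Hull (CCW) = [(-5, -9), (6, -8), (6, 10), (-8, 5)]

Graham scan procedure:
  1. Find the pivot p₀ = point with lowest y (tie → lowest x): (-5, -9).
  2. Sort the remaining points by polar angle around p₀.
  3. Walk through sorted points, maintaining a stack; pop the top while the last three entries make a non-left turn (cross product ≤ 0).
  4. Final stack is the convex hull in CCW order: (-5, -9), (6, -8), (6, 10), (-8, 5).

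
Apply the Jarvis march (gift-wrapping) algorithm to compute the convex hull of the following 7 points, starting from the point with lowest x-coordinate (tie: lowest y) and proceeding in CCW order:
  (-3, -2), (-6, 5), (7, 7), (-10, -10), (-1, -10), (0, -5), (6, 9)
Hull (CCW) = [(-10, -10), (-1, -10), (7, 7), (6, 9), (-6, 5)]

Jarvis march: at each step, from the current hull vertex p, select the next vertex q as the point such that every other point lies strictly to the left of (or on) the directed line p → q. (Equivalently: for every other point r, the cross product (q − p) × (r − p) ≥ 0.)
Starting point (lowest x, tie lowest y): (-10, -10). Wrap until returning to start. Resulting hull: (-10, -10), (-1, -10), (7, 7), (6, 9), (-6, 5).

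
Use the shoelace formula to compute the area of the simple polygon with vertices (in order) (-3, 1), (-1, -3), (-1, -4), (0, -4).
Area = 3/2

Shoelace formula: Area = (1/2) |Σ_i (x_i · y_{i+1} − x_{i+1} · y_i)| (indices mod n). Compute each cross term:
  (-3)(-3) − (-1)(1) = 10
  (-1)(-4) − (-1)(-3) = 1
  (-1)(-4) − (0)(-4) = 4
  (0)(1) − (-3)(-4) = -12
Sum = 3, so (signed) Area = 3/2 = 3/2, |Area| = 3/2.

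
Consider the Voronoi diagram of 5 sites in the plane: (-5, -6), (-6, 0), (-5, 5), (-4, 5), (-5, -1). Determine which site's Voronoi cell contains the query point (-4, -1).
Nearest site = (-5, -1)

The Voronoi cell of site s contains exactly those query points closer to s than to any other site. Compute squared distances from q = (-4, -1) to each site:
  (-5 − -4)² + (-1 − -1)² = 1
  (-6 − -4)² + (0 − -1)² = 5
  (-5 − -4)² + (-6 − -1)² = 26
  (-4 − -4)² + (5 − -1)² = 36
  (-5 − -4)² + (5 − -1)² = 37
Minimum is attained by (-5, -1), so q lies in its Voronoi cell.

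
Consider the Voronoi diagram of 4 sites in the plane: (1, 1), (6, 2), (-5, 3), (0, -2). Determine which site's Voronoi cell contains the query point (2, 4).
Nearest site = (1, 1)

The Voronoi cell of site s contains exactly those query points closer to s than to any other site. Compute squared distances from q = (2, 4) to each site:
  (1 − 2)² + (1 − 4)² = 10
  (6 − 2)² + (2 − 4)² = 20
  (0 − 2)² + (-2 − 4)² = 40
  (-5 − 2)² + (3 − 4)² = 50
Minimum is attained by (1, 1), so q lies in its Voronoi cell.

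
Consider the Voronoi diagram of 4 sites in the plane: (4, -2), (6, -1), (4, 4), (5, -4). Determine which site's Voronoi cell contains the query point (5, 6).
Nearest site = (4, 4)

The Voronoi cell of site s contains exactly those query points closer to s than to any other site. Compute squared distances from q = (5, 6) to each site:
  (4 − 5)² + (4 − 6)² = 5
  (6 − 5)² + (-1 − 6)² = 50
  (4 − 5)² + (-2 − 6)² = 65
  (5 − 5)² + (-4 − 6)² = 100
Minimum is attained by (4, 4), so q lies in its Voronoi cell.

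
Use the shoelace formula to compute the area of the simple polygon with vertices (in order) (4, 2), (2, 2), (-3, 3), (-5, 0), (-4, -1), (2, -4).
Area = 37

Shoelace formula: Area = (1/2) |Σ_i (x_i · y_{i+1} − x_{i+1} · y_i)| (indices mod n). Compute each cross term:
  (4)(2) − (2)(2) = 4
  (2)(3) − (-3)(2) = 12
  (-3)(0) − (-5)(3) = 15
  (-5)(-1) − (-4)(0) = 5
  (-4)(-4) − (2)(-1) = 18
  (2)(2) − (4)(-4) = 20
Sum = 74, so (signed) Area = 74/2 = 37, |Area| = 37.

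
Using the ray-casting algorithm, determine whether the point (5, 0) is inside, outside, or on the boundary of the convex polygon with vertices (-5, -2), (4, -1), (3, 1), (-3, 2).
The point (5, 0) lies strictly outside the polygon

Cast a horizontal ray to the right from the query point and count how many polygon edges it crosses (each edge strictly once or zero times, handled with the usual half-open convention). 
Parity of crossings → even ⇒ outside.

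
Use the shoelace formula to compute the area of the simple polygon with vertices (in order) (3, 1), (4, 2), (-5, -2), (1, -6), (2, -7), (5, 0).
Area = 81/2

Shoelace formula: Area = (1/2) |Σ_i (x_i · y_{i+1} − x_{i+1} · y_i)| (indices mod n). Compute each cross term:
  (3)(2) − (4)(1) = 2
  (4)(-2) − (-5)(2) = 2
  (-5)(-6) − (1)(-2) = 32
  (1)(-7) − (2)(-6) = 5
  (2)(0) − (5)(-7) = 35
  (5)(1) − (3)(0) = 5
Sum = 81, so (signed) Area = 81/2 = 81/2, |Area| = 81/2.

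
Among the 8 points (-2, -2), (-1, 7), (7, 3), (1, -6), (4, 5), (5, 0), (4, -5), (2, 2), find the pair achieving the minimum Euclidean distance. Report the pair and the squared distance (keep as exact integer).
Pair = ((1, -6), (4, -5)); squared distance = 10

Compute all C(8, 2) = 28 pairwise squared distances (x_i − x_j)² + (y_i − y_j)². The minimum is 10, attained by the pair ((1, -6), (4, -5)).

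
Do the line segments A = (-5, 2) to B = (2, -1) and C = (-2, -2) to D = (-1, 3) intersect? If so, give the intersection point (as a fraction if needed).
Yes; intersection at (-3/2, 1/2) (t = 1/2 on AB, s = 1/2 on CD)

Parametrize AB as A + t(B − A) = (-5 + 7 t, 2 + -3 t) and CD as C + s(D − C) = (-2 + 1 s, -2 + 5 s). Solve the linear system for (t, s). Determinant = -38 ≠ 0, so a unique intersection of the containing lines exists. Solution: t = 1/2, s = 1/2 — both in [0, 1], so the segments cross. Intersection point: (-3/2, 1/2).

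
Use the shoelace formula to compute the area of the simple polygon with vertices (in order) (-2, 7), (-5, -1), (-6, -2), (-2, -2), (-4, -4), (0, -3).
Area = 55/2

Shoelace formula: Area = (1/2) |Σ_i (x_i · y_{i+1} − x_{i+1} · y_i)| (indices mod n). Compute each cross term:
  (-2)(-1) − (-5)(7) = 37
  (-5)(-2) − (-6)(-1) = 4
  (-6)(-2) − (-2)(-2) = 8
  (-2)(-4) − (-4)(-2) = 0
  (-4)(-3) − (0)(-4) = 12
  (0)(7) − (-2)(-3) = -6
Sum = 55, so (signed) Area = 55/2 = 55/2, |Area| = 55/2.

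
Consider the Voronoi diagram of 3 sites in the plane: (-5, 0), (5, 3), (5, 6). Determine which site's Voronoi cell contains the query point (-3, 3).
Nearest site = (-5, 0)

The Voronoi cell of site s contains exactly those query points closer to s than to any other site. Compute squared distances from q = (-3, 3) to each site:
  (-5 − -3)² + (0 − 3)² = 13
  (5 − -3)² + (3 − 3)² = 64
  (5 − -3)² + (6 − 3)² = 73
Minimum is attained by (-5, 0), so q lies in its Voronoi cell.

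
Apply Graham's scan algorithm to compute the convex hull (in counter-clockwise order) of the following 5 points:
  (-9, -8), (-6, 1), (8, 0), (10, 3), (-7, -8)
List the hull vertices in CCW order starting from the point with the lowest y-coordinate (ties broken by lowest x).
Hull (CCW) = [(-9, -8), (-7, -8), (8, 0), (10, 3), (-6, 1)]

Graham scan procedure:
  1. Find the pivot p₀ = point with lowest y (tie → lowest x): (-9, -8).
  2. Sort the remaining points by polar angle around p₀.
  3. Walk through sorted points, maintaining a stack; pop the top while the last three entries make a non-left turn (cross product ≤ 0).
  4. Final stack is the convex hull in CCW order: (-9, -8), (-7, -8), (8, 0), (10, 3), (-6, 1).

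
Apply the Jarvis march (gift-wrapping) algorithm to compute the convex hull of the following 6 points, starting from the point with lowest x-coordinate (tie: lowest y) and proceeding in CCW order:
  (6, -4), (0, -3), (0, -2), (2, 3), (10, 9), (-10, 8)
Hull (CCW) = [(-10, 8), (0, -3), (6, -4), (10, 9)]

Jarvis march: at each step, from the current hull vertex p, select the next vertex q as the point such that every other point lies strictly to the left of (or on) the directed line p → q. (Equivalently: for every other point r, the cross product (q − p) × (r − p) ≥ 0.)
Starting point (lowest x, tie lowest y): (-10, 8). Wrap until returning to start. Resulting hull: (-10, 8), (0, -3), (6, -4), (10, 9).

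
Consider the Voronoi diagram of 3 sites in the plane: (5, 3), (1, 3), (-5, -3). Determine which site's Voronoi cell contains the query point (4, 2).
Nearest site = (5, 3)

The Voronoi cell of site s contains exactly those query points closer to s than to any other site. Compute squared distances from q = (4, 2) to each site:
  (5 − 4)² + (3 − 2)² = 2
  (1 − 4)² + (3 − 2)² = 10
  (-5 − 4)² + (-3 − 2)² = 106
Minimum is attained by (5, 3), so q lies in its Voronoi cell.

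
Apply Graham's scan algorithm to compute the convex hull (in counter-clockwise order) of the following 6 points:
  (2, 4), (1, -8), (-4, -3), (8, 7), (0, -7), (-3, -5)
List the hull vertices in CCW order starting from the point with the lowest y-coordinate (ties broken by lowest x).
Hull (CCW) = [(1, -8), (8, 7), (2, 4), (-4, -3), (-3, -5)]

Graham scan procedure:
  1. Find the pivot p₀ = point with lowest y (tie → lowest x): (1, -8).
  2. Sort the remaining points by polar angle around p₀.
  3. Walk through sorted points, maintaining a stack; pop the top while the last three entries make a non-left turn (cross product ≤ 0).
  4. Final stack is the convex hull in CCW order: (1, -8), (8, 7), (2, 4), (-4, -3), (-3, -5).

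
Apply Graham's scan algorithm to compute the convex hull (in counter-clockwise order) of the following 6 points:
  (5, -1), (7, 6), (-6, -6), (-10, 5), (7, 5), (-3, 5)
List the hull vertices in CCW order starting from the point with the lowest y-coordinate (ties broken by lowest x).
Hull (CCW) = [(-6, -6), (5, -1), (7, 5), (7, 6), (-10, 5)]

Graham scan procedure:
  1. Find the pivot p₀ = point with lowest y (tie → lowest x): (-6, -6).
  2. Sort the remaining points by polar angle around p₀.
  3. Walk through sorted points, maintaining a stack; pop the top while the last three entries make a non-left turn (cross product ≤ 0).
  4. Final stack is the convex hull in CCW order: (-6, -6), (5, -1), (7, 5), (7, 6), (-10, 5).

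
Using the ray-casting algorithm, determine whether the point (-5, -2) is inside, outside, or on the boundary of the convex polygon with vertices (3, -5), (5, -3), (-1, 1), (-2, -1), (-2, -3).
The point (-5, -2) lies strictly outside the polygon

Cast a horizontal ray to the right from the query point and count how many polygon edges it crosses (each edge strictly once or zero times, handled with the usual half-open convention). 
Parity of crossings → even ⇒ outside.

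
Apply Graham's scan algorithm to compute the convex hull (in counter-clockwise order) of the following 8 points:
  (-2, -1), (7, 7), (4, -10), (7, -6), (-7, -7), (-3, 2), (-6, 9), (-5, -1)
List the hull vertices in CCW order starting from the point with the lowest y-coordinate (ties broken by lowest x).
Hull (CCW) = [(4, -10), (7, -6), (7, 7), (-6, 9), (-7, -7)]

Graham scan procedure:
  1. Find the pivot p₀ = point with lowest y (tie → lowest x): (4, -10).
  2. Sort the remaining points by polar angle around p₀.
  3. Walk through sorted points, maintaining a stack; pop the top while the last three entries make a non-left turn (cross product ≤ 0).
  4. Final stack is the convex hull in CCW order: (4, -10), (7, -6), (7, 7), (-6, 9), (-7, -7).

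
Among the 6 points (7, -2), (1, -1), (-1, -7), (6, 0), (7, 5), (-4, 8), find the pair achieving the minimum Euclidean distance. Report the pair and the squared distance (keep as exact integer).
Pair = ((7, -2), (6, 0)); squared distance = 5

Compute all C(6, 2) = 15 pairwise squared distances (x_i − x_j)² + (y_i − y_j)². The minimum is 5, attained by the pair ((7, -2), (6, 0)).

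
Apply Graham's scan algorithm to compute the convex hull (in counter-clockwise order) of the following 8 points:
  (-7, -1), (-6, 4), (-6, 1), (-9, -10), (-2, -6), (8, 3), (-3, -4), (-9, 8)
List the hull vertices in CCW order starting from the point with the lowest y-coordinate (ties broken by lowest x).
Hull (CCW) = [(-9, -10), (-2, -6), (8, 3), (-9, 8)]

Graham scan procedure:
  1. Find the pivot p₀ = point with lowest y (tie → lowest x): (-9, -10).
  2. Sort the remaining points by polar angle around p₀.
  3. Walk through sorted points, maintaining a stack; pop the top while the last three entries make a non-left turn (cross product ≤ 0).
  4. Final stack is the convex hull in CCW order: (-9, -10), (-2, -6), (8, 3), (-9, 8).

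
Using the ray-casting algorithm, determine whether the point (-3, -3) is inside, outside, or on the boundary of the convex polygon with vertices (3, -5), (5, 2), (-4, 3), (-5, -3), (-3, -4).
The point (-3, -3) lies strictly inside the polygon

Cast a horizontal ray to the right from the query point and count how many polygon edges it crosses (each edge strictly once or zero times, handled with the usual half-open convention). 
Parity of crossings → odd ⇒ inside.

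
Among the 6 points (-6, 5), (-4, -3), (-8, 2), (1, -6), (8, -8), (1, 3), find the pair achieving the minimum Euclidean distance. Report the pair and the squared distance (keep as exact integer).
Pair = ((-6, 5), (-8, 2)); squared distance = 13

Compute all C(6, 2) = 15 pairwise squared distances (x_i − x_j)² + (y_i − y_j)². The minimum is 13, attained by the pair ((-6, 5), (-8, 2)).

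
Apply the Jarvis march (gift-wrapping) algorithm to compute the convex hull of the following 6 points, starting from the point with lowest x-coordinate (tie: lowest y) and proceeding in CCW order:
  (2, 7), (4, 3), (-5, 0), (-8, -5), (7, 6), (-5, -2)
Hull (CCW) = [(-8, -5), (4, 3), (7, 6), (2, 7), (-5, 0)]

Jarvis march: at each step, from the current hull vertex p, select the next vertex q as the point such that every other point lies strictly to the left of (or on) the directed line p → q. (Equivalently: for every other point r, the cross product (q − p) × (r − p) ≥ 0.)
Starting point (lowest x, tie lowest y): (-8, -5). Wrap until returning to start. Resulting hull: (-8, -5), (4, 3), (7, 6), (2, 7), (-5, 0).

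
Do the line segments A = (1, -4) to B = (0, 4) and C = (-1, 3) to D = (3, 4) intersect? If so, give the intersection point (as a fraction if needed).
Yes; intersection at (1/11, 36/11) (t = 10/11 on AB, s = 3/11 on CD)

Parametrize AB as A + t(B − A) = (1 + -1 t, -4 + 8 t) and CD as C + s(D − C) = (-1 + 4 s, 3 + 1 s). Solve the linear system for (t, s). Determinant = 33 ≠ 0, so a unique intersection of the containing lines exists. Solution: t = 10/11, s = 3/11 — both in [0, 1], so the segments cross. Intersection point: (1/11, 36/11).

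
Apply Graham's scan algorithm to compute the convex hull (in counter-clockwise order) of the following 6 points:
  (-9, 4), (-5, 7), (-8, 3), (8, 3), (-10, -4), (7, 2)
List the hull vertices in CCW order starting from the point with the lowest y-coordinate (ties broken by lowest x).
Hull (CCW) = [(-10, -4), (7, 2), (8, 3), (-5, 7), (-9, 4)]

Graham scan procedure:
  1. Find the pivot p₀ = point with lowest y (tie → lowest x): (-10, -4).
  2. Sort the remaining points by polar angle around p₀.
  3. Walk through sorted points, maintaining a stack; pop the top while the last three entries make a non-left turn (cross product ≤ 0).
  4. Final stack is the convex hull in CCW order: (-10, -4), (7, 2), (8, 3), (-5, 7), (-9, 4).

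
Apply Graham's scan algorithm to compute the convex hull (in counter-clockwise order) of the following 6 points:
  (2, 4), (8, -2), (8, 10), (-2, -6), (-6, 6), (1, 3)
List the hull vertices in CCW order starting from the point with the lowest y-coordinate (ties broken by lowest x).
Hull (CCW) = [(-2, -6), (8, -2), (8, 10), (-6, 6)]

Graham scan procedure:
  1. Find the pivot p₀ = point with lowest y (tie → lowest x): (-2, -6).
  2. Sort the remaining points by polar angle around p₀.
  3. Walk through sorted points, maintaining a stack; pop the top while the last three entries make a non-left turn (cross product ≤ 0).
  4. Final stack is the convex hull in CCW order: (-2, -6), (8, -2), (8, 10), (-6, 6).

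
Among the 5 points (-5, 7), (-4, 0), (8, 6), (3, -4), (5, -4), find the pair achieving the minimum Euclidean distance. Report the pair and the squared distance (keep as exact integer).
Pair = ((3, -4), (5, -4)); squared distance = 4

Compute all C(5, 2) = 10 pairwise squared distances (x_i − x_j)² + (y_i − y_j)². The minimum is 4, attained by the pair ((3, -4), (5, -4)).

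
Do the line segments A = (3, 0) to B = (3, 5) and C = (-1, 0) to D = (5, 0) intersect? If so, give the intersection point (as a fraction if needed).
Yes; intersection at (3, 0) (t = 0 on AB, s = 2/3 on CD)

Parametrize AB as A + t(B − A) = (3 + 0 t, 0 + 5 t) and CD as C + s(D − C) = (-1 + 6 s, 0 + 0 s). Solve the linear system for (t, s). Determinant = 30 ≠ 0, so a unique intersection of the containing lines exists. Solution: t = 0, s = 2/3 — both in [0, 1], so the segments cross. Intersection point: (3, 0).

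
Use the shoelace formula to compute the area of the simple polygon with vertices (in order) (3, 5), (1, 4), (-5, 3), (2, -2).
Area = 25

Shoelace formula: Area = (1/2) |Σ_i (x_i · y_{i+1} − x_{i+1} · y_i)| (indices mod n). Compute each cross term:
  (3)(4) − (1)(5) = 7
  (1)(3) − (-5)(4) = 23
  (-5)(-2) − (2)(3) = 4
  (2)(5) − (3)(-2) = 16
Sum = 50, so (signed) Area = 50/2 = 25, |Area| = 25.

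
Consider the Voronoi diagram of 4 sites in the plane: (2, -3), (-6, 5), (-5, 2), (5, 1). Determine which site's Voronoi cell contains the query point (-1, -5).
Nearest site = (2, -3)

The Voronoi cell of site s contains exactly those query points closer to s than to any other site. Compute squared distances from q = (-1, -5) to each site:
  (2 − -1)² + (-3 − -5)² = 13
  (-5 − -1)² + (2 − -5)² = 65
  (5 − -1)² + (1 − -5)² = 72
  (-6 − -1)² + (5 − -5)² = 125
Minimum is attained by (2, -3), so q lies in its Voronoi cell.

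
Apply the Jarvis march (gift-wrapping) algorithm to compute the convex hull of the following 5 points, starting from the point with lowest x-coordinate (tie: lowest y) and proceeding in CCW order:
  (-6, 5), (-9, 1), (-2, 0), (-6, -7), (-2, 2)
Hull (CCW) = [(-9, 1), (-6, -7), (-2, 0), (-2, 2), (-6, 5)]

Jarvis march: at each step, from the current hull vertex p, select the next vertex q as the point such that every other point lies strictly to the left of (or on) the directed line p → q. (Equivalently: for every other point r, the cross product (q − p) × (r − p) ≥ 0.)
Starting point (lowest x, tie lowest y): (-9, 1). Wrap until returning to start. Resulting hull: (-9, 1), (-6, -7), (-2, 0), (-2, 2), (-6, 5).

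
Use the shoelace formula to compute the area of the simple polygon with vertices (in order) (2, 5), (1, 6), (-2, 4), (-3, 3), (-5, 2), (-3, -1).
Area = 18

Shoelace formula: Area = (1/2) |Σ_i (x_i · y_{i+1} − x_{i+1} · y_i)| (indices mod n). Compute each cross term:
  (2)(6) − (1)(5) = 7
  (1)(4) − (-2)(6) = 16
  (-2)(3) − (-3)(4) = 6
  (-3)(2) − (-5)(3) = 9
  (-5)(-1) − (-3)(2) = 11
  (-3)(5) − (2)(-1) = -13
Sum = 36, so (signed) Area = 36/2 = 18, |Area| = 18.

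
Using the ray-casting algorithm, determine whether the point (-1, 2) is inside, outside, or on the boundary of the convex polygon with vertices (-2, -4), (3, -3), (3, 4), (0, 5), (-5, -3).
The point (-1, 2) lies strictly inside the polygon

Cast a horizontal ray to the right from the query point and count how many polygon edges it crosses (each edge strictly once or zero times, handled with the usual half-open convention). 
Parity of crossings → odd ⇒ inside.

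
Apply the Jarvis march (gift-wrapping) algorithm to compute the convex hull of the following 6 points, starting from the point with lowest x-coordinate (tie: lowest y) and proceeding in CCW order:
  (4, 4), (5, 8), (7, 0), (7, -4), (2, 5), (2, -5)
Hull (CCW) = [(2, -5), (7, -4), (7, 0), (5, 8), (2, 5)]

Jarvis march: at each step, from the current hull vertex p, select the next vertex q as the point such that every other point lies strictly to the left of (or on) the directed line p → q. (Equivalently: for every other point r, the cross product (q − p) × (r − p) ≥ 0.)
Starting point (lowest x, tie lowest y): (2, -5). Wrap until returning to start. Resulting hull: (2, -5), (7, -4), (7, 0), (5, 8), (2, 5).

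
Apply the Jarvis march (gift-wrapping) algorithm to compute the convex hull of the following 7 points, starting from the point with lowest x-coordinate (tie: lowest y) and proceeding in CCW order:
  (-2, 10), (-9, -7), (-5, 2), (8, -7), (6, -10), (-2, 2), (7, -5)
Hull (CCW) = [(-9, -7), (6, -10), (8, -7), (7, -5), (-2, 10)]

Jarvis march: at each step, from the current hull vertex p, select the next vertex q as the point such that every other point lies strictly to the left of (or on) the directed line p → q. (Equivalently: for every other point r, the cross product (q − p) × (r − p) ≥ 0.)
Starting point (lowest x, tie lowest y): (-9, -7). Wrap until returning to start. Resulting hull: (-9, -7), (6, -10), (8, -7), (7, -5), (-2, 10).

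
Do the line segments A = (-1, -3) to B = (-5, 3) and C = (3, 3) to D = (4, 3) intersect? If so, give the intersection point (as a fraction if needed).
No (intersection of containing lines falls outside at least one segment)

Parametrize and solve: t = 1, s = -8. At least one of these is outside [0, 1], so the segments do not intersect.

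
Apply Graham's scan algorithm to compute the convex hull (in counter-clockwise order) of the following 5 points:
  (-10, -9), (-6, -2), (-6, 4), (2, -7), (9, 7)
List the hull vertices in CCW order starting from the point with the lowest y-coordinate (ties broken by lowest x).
Hull (CCW) = [(-10, -9), (2, -7), (9, 7), (-6, 4)]

Graham scan procedure:
  1. Find the pivot p₀ = point with lowest y (tie → lowest x): (-10, -9).
  2. Sort the remaining points by polar angle around p₀.
  3. Walk through sorted points, maintaining a stack; pop the top while the last three entries make a non-left turn (cross product ≤ 0).
  4. Final stack is the convex hull in CCW order: (-10, -9), (2, -7), (9, 7), (-6, 4).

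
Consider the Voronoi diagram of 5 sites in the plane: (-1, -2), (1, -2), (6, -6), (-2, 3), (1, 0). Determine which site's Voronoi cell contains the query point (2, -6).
Nearest site = (6, -6)

The Voronoi cell of site s contains exactly those query points closer to s than to any other site. Compute squared distances from q = (2, -6) to each site:
  (6 − 2)² + (-6 − -6)² = 16
  (1 − 2)² + (-2 − -6)² = 17
  (-1 − 2)² + (-2 − -6)² = 25
  (1 − 2)² + (0 − -6)² = 37
  (-2 − 2)² + (3 − -6)² = 97
Minimum is attained by (6, -6), so q lies in its Voronoi cell.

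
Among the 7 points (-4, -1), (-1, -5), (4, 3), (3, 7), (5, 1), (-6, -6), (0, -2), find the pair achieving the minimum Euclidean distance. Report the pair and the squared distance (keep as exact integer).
Pair = ((4, 3), (5, 1)); squared distance = 5

Compute all C(7, 2) = 21 pairwise squared distances (x_i − x_j)² + (y_i − y_j)². The minimum is 5, attained by the pair ((4, 3), (5, 1)).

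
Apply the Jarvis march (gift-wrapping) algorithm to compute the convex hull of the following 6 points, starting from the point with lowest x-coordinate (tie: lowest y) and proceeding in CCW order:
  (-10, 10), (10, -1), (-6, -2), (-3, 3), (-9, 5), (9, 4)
Hull (CCW) = [(-10, 10), (-9, 5), (-6, -2), (10, -1), (9, 4)]

Jarvis march: at each step, from the current hull vertex p, select the next vertex q as the point such that every other point lies strictly to the left of (or on) the directed line p → q. (Equivalently: for every other point r, the cross product (q − p) × (r − p) ≥ 0.)
Starting point (lowest x, tie lowest y): (-10, 10). Wrap until returning to start. Resulting hull: (-10, 10), (-9, 5), (-6, -2), (10, -1), (9, 4).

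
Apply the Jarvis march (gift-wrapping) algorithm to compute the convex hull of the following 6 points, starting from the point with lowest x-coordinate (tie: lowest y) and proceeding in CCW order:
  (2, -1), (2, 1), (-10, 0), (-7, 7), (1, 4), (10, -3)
Hull (CCW) = [(-10, 0), (10, -3), (1, 4), (-7, 7)]

Jarvis march: at each step, from the current hull vertex p, select the next vertex q as the point such that every other point lies strictly to the left of (or on) the directed line p → q. (Equivalently: for every other point r, the cross product (q − p) × (r − p) ≥ 0.)
Starting point (lowest x, tie lowest y): (-10, 0). Wrap until returning to start. Resulting hull: (-10, 0), (10, -3), (1, 4), (-7, 7).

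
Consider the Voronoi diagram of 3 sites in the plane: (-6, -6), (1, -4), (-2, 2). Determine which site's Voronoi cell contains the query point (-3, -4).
Nearest site = (-6, -6)

The Voronoi cell of site s contains exactly those query points closer to s than to any other site. Compute squared distances from q = (-3, -4) to each site:
  (-6 − -3)² + (-6 − -4)² = 13
  (1 − -3)² + (-4 − -4)² = 16
  (-2 − -3)² + (2 − -4)² = 37
Minimum is attained by (-6, -6), so q lies in its Voronoi cell.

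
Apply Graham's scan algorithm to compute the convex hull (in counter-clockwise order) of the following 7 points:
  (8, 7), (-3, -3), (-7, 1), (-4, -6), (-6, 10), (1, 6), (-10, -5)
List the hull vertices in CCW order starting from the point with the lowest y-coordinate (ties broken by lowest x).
Hull (CCW) = [(-4, -6), (8, 7), (-6, 10), (-10, -5)]

Graham scan procedure:
  1. Find the pivot p₀ = point with lowest y (tie → lowest x): (-4, -6).
  2. Sort the remaining points by polar angle around p₀.
  3. Walk through sorted points, maintaining a stack; pop the top while the last three entries make a non-left turn (cross product ≤ 0).
  4. Final stack is the convex hull in CCW order: (-4, -6), (8, 7), (-6, 10), (-10, -5).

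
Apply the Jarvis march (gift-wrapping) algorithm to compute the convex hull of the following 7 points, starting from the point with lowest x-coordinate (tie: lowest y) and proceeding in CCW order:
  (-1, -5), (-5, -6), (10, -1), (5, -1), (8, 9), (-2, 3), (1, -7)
Hull (CCW) = [(-5, -6), (1, -7), (10, -1), (8, 9), (-2, 3)]

Jarvis march: at each step, from the current hull vertex p, select the next vertex q as the point such that every other point lies strictly to the left of (or on) the directed line p → q. (Equivalently: for every other point r, the cross product (q − p) × (r − p) ≥ 0.)
Starting point (lowest x, tie lowest y): (-5, -6). Wrap until returning to start. Resulting hull: (-5, -6), (1, -7), (10, -1), (8, 9), (-2, 3).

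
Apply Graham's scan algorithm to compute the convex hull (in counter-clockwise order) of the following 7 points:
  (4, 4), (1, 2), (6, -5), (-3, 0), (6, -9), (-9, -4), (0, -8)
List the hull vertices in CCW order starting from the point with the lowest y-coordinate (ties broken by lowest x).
Hull (CCW) = [(6, -9), (6, -5), (4, 4), (-3, 0), (-9, -4), (0, -8)]

Graham scan procedure:
  1. Find the pivot p₀ = point with lowest y (tie → lowest x): (6, -9).
  2. Sort the remaining points by polar angle around p₀.
  3. Walk through sorted points, maintaining a stack; pop the top while the last three entries make a non-left turn (cross product ≤ 0).
  4. Final stack is the convex hull in CCW order: (6, -9), (6, -5), (4, 4), (-3, 0), (-9, -4), (0, -8).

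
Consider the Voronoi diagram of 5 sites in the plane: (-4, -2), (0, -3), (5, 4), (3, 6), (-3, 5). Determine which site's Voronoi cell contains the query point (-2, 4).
Nearest site = (-3, 5)

The Voronoi cell of site s contains exactly those query points closer to s than to any other site. Compute squared distances from q = (-2, 4) to each site:
  (-3 − -2)² + (5 − 4)² = 2
  (3 − -2)² + (6 − 4)² = 29
  (-4 − -2)² + (-2 − 4)² = 40
  (5 − -2)² + (4 − 4)² = 49
  (0 − -2)² + (-3 − 4)² = 53
Minimum is attained by (-3, 5), so q lies in its Voronoi cell.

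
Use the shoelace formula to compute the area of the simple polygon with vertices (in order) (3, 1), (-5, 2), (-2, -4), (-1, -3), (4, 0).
Area = 53/2

Shoelace formula: Area = (1/2) |Σ_i (x_i · y_{i+1} − x_{i+1} · y_i)| (indices mod n). Compute each cross term:
  (3)(2) − (-5)(1) = 11
  (-5)(-4) − (-2)(2) = 24
  (-2)(-3) − (-1)(-4) = 2
  (-1)(0) − (4)(-3) = 12
  (4)(1) − (3)(0) = 4
Sum = 53, so (signed) Area = 53/2 = 53/2, |Area| = 53/2.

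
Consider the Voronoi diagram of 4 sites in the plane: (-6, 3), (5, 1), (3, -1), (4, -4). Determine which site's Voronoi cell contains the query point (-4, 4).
Nearest site = (-6, 3)

The Voronoi cell of site s contains exactly those query points closer to s than to any other site. Compute squared distances from q = (-4, 4) to each site:
  (-6 − -4)² + (3 − 4)² = 5
  (3 − -4)² + (-1 − 4)² = 74
  (5 − -4)² + (1 − 4)² = 90
  (4 − -4)² + (-4 − 4)² = 128
Minimum is attained by (-6, 3), so q lies in its Voronoi cell.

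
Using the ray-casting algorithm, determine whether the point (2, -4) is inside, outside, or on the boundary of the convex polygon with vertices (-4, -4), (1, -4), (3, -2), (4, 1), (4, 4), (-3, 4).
The point (2, -4) lies strictly outside the polygon

Cast a horizontal ray to the right from the query point and count how many polygon edges it crosses (each edge strictly once or zero times, handled with the usual half-open convention). 
Parity of crossings → even ⇒ outside.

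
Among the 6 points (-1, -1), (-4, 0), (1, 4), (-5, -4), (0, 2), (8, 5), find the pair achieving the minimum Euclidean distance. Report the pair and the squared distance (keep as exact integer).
Pair = ((1, 4), (0, 2)); squared distance = 5

Compute all C(6, 2) = 15 pairwise squared distances (x_i − x_j)² + (y_i − y_j)². The minimum is 5, attained by the pair ((1, 4), (0, 2)).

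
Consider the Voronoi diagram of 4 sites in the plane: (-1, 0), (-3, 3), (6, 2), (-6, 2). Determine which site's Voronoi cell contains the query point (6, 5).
Nearest site = (6, 2)

The Voronoi cell of site s contains exactly those query points closer to s than to any other site. Compute squared distances from q = (6, 5) to each site:
  (6 − 6)² + (2 − 5)² = 9
  (-1 − 6)² + (0 − 5)² = 74
  (-3 − 6)² + (3 − 5)² = 85
  (-6 − 6)² + (2 − 5)² = 153
Minimum is attained by (6, 2), so q lies in its Voronoi cell.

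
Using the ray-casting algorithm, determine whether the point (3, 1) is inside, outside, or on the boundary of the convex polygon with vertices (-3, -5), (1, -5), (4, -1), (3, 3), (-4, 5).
The point (3, 1) lies strictly inside the polygon

Cast a horizontal ray to the right from the query point and count how many polygon edges it crosses (each edge strictly once or zero times, handled with the usual half-open convention). 
Parity of crossings → odd ⇒ inside.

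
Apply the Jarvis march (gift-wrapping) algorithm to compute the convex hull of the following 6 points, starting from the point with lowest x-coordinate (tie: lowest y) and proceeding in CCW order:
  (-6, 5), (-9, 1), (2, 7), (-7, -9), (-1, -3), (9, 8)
Hull (CCW) = [(-9, 1), (-7, -9), (-1, -3), (9, 8), (2, 7), (-6, 5)]

Jarvis march: at each step, from the current hull vertex p, select the next vertex q as the point such that every other point lies strictly to the left of (or on) the directed line p → q. (Equivalently: for every other point r, the cross product (q − p) × (r − p) ≥ 0.)
Starting point (lowest x, tie lowest y): (-9, 1). Wrap until returning to start. Resulting hull: (-9, 1), (-7, -9), (-1, -3), (9, 8), (2, 7), (-6, 5).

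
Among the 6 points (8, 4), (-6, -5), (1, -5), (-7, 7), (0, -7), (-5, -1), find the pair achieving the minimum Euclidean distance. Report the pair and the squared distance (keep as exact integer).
Pair = ((1, -5), (0, -7)); squared distance = 5

Compute all C(6, 2) = 15 pairwise squared distances (x_i − x_j)² + (y_i − y_j)². The minimum is 5, attained by the pair ((1, -5), (0, -7)).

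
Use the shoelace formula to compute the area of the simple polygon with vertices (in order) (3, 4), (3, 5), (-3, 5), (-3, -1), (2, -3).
Area = 79/2

Shoelace formula: Area = (1/2) |Σ_i (x_i · y_{i+1} − x_{i+1} · y_i)| (indices mod n). Compute each cross term:
  (3)(5) − (3)(4) = 3
  (3)(5) − (-3)(5) = 30
  (-3)(-1) − (-3)(5) = 18
  (-3)(-3) − (2)(-1) = 11
  (2)(4) − (3)(-3) = 17
Sum = 79, so (signed) Area = 79/2 = 79/2, |Area| = 79/2.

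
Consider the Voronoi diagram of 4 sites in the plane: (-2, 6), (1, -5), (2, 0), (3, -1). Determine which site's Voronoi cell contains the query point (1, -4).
Nearest site = (1, -5)

The Voronoi cell of site s contains exactly those query points closer to s than to any other site. Compute squared distances from q = (1, -4) to each site:
  (1 − 1)² + (-5 − -4)² = 1
  (3 − 1)² + (-1 − -4)² = 13
  (2 − 1)² + (0 − -4)² = 17
  (-2 − 1)² + (6 − -4)² = 109
Minimum is attained by (1, -5), so q lies in its Voronoi cell.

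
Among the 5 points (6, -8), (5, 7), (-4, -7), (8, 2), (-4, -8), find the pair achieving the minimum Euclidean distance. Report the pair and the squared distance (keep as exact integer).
Pair = ((-4, -7), (-4, -8)); squared distance = 1

Compute all C(5, 2) = 10 pairwise squared distances (x_i − x_j)² + (y_i − y_j)². The minimum is 1, attained by the pair ((-4, -7), (-4, -8)).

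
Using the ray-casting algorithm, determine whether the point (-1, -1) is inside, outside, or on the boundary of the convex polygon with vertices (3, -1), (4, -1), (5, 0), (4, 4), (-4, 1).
The point (-1, -1) lies strictly outside the polygon

Cast a horizontal ray to the right from the query point and count how many polygon edges it crosses (each edge strictly once or zero times, handled with the usual half-open convention). 
Parity of crossings → even ⇒ outside.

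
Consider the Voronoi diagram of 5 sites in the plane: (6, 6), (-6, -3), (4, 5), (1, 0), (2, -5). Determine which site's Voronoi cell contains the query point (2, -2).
Nearest site = (1, 0)

The Voronoi cell of site s contains exactly those query points closer to s than to any other site. Compute squared distances from q = (2, -2) to each site:
  (1 − 2)² + (0 − -2)² = 5
  (2 − 2)² + (-5 − -2)² = 9
  (4 − 2)² + (5 − -2)² = 53
  (-6 − 2)² + (-3 − -2)² = 65
  (6 − 2)² + (6 − -2)² = 80
Minimum is attained by (1, 0), so q lies in its Voronoi cell.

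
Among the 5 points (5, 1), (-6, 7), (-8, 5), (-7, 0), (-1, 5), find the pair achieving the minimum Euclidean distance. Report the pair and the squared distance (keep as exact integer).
Pair = ((-6, 7), (-8, 5)); squared distance = 8

Compute all C(5, 2) = 10 pairwise squared distances (x_i − x_j)² + (y_i − y_j)². The minimum is 8, attained by the pair ((-6, 7), (-8, 5)).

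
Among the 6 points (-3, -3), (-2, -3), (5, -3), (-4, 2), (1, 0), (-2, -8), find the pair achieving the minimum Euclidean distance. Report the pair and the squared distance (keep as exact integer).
Pair = ((-3, -3), (-2, -3)); squared distance = 1

Compute all C(6, 2) = 15 pairwise squared distances (x_i − x_j)² + (y_i − y_j)². The minimum is 1, attained by the pair ((-3, -3), (-2, -3)).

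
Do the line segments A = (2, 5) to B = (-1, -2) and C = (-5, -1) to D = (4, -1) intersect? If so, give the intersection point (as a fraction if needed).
Yes; intersection at (-4/7, -1) (t = 6/7 on AB, s = 31/63 on CD)

Parametrize AB as A + t(B − A) = (2 + -3 t, 5 + -7 t) and CD as C + s(D − C) = (-5 + 9 s, -1 + 0 s). Solve the linear system for (t, s). Determinant = -63 ≠ 0, so a unique intersection of the containing lines exists. Solution: t = 6/7, s = 31/63 — both in [0, 1], so the segments cross. Intersection point: (-4/7, -1).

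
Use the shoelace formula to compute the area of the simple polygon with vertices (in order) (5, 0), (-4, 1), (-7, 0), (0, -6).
Area = 42

Shoelace formula: Area = (1/2) |Σ_i (x_i · y_{i+1} − x_{i+1} · y_i)| (indices mod n). Compute each cross term:
  (5)(1) − (-4)(0) = 5
  (-4)(0) − (-7)(1) = 7
  (-7)(-6) − (0)(0) = 42
  (0)(0) − (5)(-6) = 30
Sum = 84, so (signed) Area = 84/2 = 42, |Area| = 42.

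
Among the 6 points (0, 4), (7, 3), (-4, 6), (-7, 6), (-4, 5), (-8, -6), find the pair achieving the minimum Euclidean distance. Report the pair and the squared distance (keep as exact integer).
Pair = ((-4, 6), (-4, 5)); squared distance = 1

Compute all C(6, 2) = 15 pairwise squared distances (x_i − x_j)² + (y_i − y_j)². The minimum is 1, attained by the pair ((-4, 6), (-4, 5)).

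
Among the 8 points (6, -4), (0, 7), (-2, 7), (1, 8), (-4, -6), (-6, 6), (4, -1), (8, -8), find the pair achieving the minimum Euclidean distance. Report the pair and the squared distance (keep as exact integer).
Pair = ((0, 7), (1, 8)); squared distance = 2

Compute all C(8, 2) = 28 pairwise squared distances (x_i − x_j)² + (y_i − y_j)². The minimum is 2, attained by the pair ((0, 7), (1, 8)).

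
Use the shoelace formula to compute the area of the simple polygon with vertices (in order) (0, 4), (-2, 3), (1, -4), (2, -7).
Area = 11

Shoelace formula: Area = (1/2) |Σ_i (x_i · y_{i+1} − x_{i+1} · y_i)| (indices mod n). Compute each cross term:
  (0)(3) − (-2)(4) = 8
  (-2)(-4) − (1)(3) = 5
  (1)(-7) − (2)(-4) = 1
  (2)(4) − (0)(-7) = 8
Sum = 22, so (signed) Area = 22/2 = 11, |Area| = 11.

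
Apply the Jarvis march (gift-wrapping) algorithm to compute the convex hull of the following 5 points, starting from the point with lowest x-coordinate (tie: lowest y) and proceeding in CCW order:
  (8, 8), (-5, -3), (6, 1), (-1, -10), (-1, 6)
Hull (CCW) = [(-5, -3), (-1, -10), (6, 1), (8, 8), (-1, 6)]

Jarvis march: at each step, from the current hull vertex p, select the next vertex q as the point such that every other point lies strictly to the left of (or on) the directed line p → q. (Equivalently: for every other point r, the cross product (q − p) × (r − p) ≥ 0.)
Starting point (lowest x, tie lowest y): (-5, -3). Wrap until returning to start. Resulting hull: (-5, -3), (-1, -10), (6, 1), (8, 8), (-1, 6).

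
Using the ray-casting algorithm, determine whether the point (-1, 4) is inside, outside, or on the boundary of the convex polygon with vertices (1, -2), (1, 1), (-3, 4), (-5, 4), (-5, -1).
The point (-1, 4) lies strictly outside the polygon

Cast a horizontal ray to the right from the query point and count how many polygon edges it crosses (each edge strictly once or zero times, handled with the usual half-open convention). 
Parity of crossings → even ⇒ outside.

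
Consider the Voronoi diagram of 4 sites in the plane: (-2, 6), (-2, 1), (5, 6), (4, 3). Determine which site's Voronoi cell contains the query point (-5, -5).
Nearest site = (-2, 1)

The Voronoi cell of site s contains exactly those query points closer to s than to any other site. Compute squared distances from q = (-5, -5) to each site:
  (-2 − -5)² + (1 − -5)² = 45
  (-2 − -5)² + (6 − -5)² = 130
  (4 − -5)² + (3 − -5)² = 145
  (5 − -5)² + (6 − -5)² = 221
Minimum is attained by (-2, 1), so q lies in its Voronoi cell.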